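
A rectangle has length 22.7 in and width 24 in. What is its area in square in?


Shape: rectangle
Length l = 22.7 in, Width w = 24 in
Formula: A = l * w
A = 22.7 * 24
A = 544.8
544.8 in^2


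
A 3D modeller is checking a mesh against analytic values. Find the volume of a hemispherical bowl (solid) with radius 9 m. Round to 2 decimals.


Shape: hemisphere (half of a sphere)
Radius r = 9 m
Formula: V = (1/2) * (4/3) * pi * r^3 = (2/3) * pi * r^3
r^3 = 729
(2/3) * 729 = 486
V = 486 * pi
V = 1526.81
1526.81 m^3


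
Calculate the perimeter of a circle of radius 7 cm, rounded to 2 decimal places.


Shape: circle
Radius r = 7 cm
Formula: C = 2 * pi * r
C = 2 * pi * 7
C = 14 * pi
C = 43.98
43.98 cm


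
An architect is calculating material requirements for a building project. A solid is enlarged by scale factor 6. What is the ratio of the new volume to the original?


Linear scale factor k = 6
Rule: under a linear scaling by k, volumes scale by k^3.
k^3 = 6 * 6 * 6
k^3 = 36 * 6
k^3 = 216
Volume scales by a factor of 216.
216 (dimensionless)


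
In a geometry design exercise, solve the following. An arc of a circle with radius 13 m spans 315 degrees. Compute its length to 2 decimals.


Shape: circular arc
Radius r = 13 m, Angle = 315 degrees
Formula: L = (angle/360) * 2 * pi * r
2 * pi * r = 26 * pi
L = (315/360) * 26 * pi
L = 22.75 * pi
L = 71.47
71.47 m


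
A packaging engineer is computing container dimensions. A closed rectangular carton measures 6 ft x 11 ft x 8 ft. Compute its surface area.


Shape: rectangular prism
l = 6 ft, w = 11 ft, h = 8 ft
Formula: SA = 2(lw + lh + wh)
lw = 66, lh = 48, wh = 88
lw + lh + wh = 202
SA = 2 * 202
SA = 404
404 ft^2


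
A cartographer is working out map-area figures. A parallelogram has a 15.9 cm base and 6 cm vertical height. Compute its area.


Shape: parallelogram
Base b = 15.9 cm, Height h = 6 cm
Formula: A = b * h
A = 15.9 * 6
A = 95.4
95.4 cm^2


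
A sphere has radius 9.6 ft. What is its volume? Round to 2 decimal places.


Shape: sphere
Radius r = 9.6 ft
Formula: V = (4/3) * pi * r^3
r^3 = 884.736
(4/3) * 884.736 = 1179.648
V = 1179.648 * pi
V = 3705.97
3705.97 ft^3


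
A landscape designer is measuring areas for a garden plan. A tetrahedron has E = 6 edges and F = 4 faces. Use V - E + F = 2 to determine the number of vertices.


Polyhedron: tetrahedron
Euler's formula for convex polyhedra: V - E + F = 2
Given: E = 6 edges and F = 4 faces
Solve for V:
V = 2 + E - F = 2 + 6 - 4 = 4
4 vertices


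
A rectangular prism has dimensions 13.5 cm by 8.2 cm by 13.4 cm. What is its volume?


Shape: rectangular prism
l = 13.5 cm, w = 8.2 cm, h = 13.4 cm
Formula: V = l * w * h
V = 13.5 * 8.2 * 13.4
V = 110.7 * 13.4
V = 1483.38
1483.38 cm^3


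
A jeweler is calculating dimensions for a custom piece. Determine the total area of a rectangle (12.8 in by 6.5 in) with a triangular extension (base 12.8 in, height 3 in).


Composite shape: rectangle + triangle
Rectangle area = 12.8 * 6.5 = 83.2
Triangle area = 0.5 * 12.8 * 3 = 19.2
Total = 83.2 + 19.2
Total = 102.4
102.4 in^2


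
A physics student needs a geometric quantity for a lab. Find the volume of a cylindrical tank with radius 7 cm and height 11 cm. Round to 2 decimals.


Shape: cylinder
Radius r = 7 cm, Height h = 11 cm
Formula: V = pi * r^2 * h
r^2 = 49
V = pi * 49 * 11
V = 539 * pi
V = 1693.32
1693.32 cm^3


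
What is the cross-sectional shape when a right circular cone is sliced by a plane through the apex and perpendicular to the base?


Solid: right circular cone
Cutting plane: through the apex and perpendicular to the base
Visualize the intersection of the plane with the solid's surface.
The boundary of the cut region is a isosceles triangle.
isosceles triangle


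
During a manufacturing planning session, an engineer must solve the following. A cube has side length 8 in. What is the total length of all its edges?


Shape: cube
Side s = 8 in
A cube has 12 edges, all equal.
Formula: total edge length = 12 * s
Total = 12 * 8
Total = 96
96 in


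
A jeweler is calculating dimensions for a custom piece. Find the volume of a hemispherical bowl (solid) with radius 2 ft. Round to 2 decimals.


Shape: hemisphere (half of a sphere)
Radius r = 2 ft
Formula: V = (1/2) * (4/3) * pi * r^3 = (2/3) * pi * r^3
r^3 = 8
(2/3) * 8 = 5.333333
V = 5.333333 * pi
V = 16.76
16.76 ft^3


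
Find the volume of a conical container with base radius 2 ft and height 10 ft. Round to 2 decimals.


Shape: cone
Radius r = 2 ft, Height h = 10 ft
Formula: V = (1/3) * pi * r^2 * h
r^2 = 4
pi * r^2 * h = pi * 4 * 10 = 40 * pi
V = 40 * pi / 3
V = 41.89
41.89 ft^3


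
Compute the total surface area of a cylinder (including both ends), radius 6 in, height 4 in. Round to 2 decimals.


Shape: closed cylinder
Radius r = 6 in, Height h = 4 in
Formula: SA = 2*pi*r^2 + 2*pi*r*h = 2*pi*r*(r + h)
r + h = 10
2 * r * (r + h) = 2 * 6 * 10 = 120
SA = 120 * pi
SA = 376.99
376.99 in^2


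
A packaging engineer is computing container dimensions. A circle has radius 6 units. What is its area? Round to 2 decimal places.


Shape: circle
Radius r = 6 units
Formula: A = pi * r^2
r^2 = 6^2 = 36
A = pi * 36
A = 113.1
113.1 units^2


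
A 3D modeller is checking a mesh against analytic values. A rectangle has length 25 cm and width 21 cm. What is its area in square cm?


Shape: rectangle
Length l = 25 cm, Width w = 21 cm
Formula: A = l * w
A = 25 * 21
A = 525
525 cm^2


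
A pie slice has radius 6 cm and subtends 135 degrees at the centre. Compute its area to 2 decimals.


Shape: circular sector
Radius r = 6 cm, Angle = 135 degrees
Formula: A = (angle/360) * pi * r^2
r^2 = 36
Fraction of circle = 135/360
A = (135/360) * pi * 36
A = 13.5 * pi
A = 42.41
42.41 cm^2


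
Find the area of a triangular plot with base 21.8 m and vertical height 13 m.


Shape: triangle
Base b = 21.8 m, Height h = 13 m
Formula: A = (1/2) * b * h
A = 0.5 * 21.8 * 13
A = 0.5 * 283.4
A = 141.7
141.7 m^2


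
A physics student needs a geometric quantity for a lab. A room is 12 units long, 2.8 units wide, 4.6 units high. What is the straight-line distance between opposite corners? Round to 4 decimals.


Shape: rectangular box (space diagonal)
l = 12 units, w = 2.8 units, h = 4.6 units
Visualize: the diagonal of the base, then a right triangle with that diagonal and the height.
Formula: d = sqrt(l^2 + w^2 + h^2)
l^2 + w^2 + h^2 = 144 + 7.84 + 21.16 = 173
d = sqrt(173)
d = 13.1529
13.1529 units


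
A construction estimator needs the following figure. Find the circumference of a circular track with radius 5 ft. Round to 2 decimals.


Shape: circle
Radius r = 5 ft
Formula: C = 2 * pi * r
C = 2 * pi * 5
C = 10 * pi
C = 31.42
31.42 ft


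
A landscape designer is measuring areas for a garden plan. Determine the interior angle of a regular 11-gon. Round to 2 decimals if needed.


Shape: regular hendecagon (11 sides)
Formula: interior angle = (n - 2) * 180 / n
(n - 2) = 9
(n - 2) * 180 = 1620
angle = 1620 / 11
angle = 147.27
147.27 degrees


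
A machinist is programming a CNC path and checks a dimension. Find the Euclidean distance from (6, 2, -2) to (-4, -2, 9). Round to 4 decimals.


3D distance between two points
P1 = (6, 2, -2), P2 = (-4, -2, 9)
Formula: d = sqrt((x2-x1)^2 + (y2-y1)^2 + (z2-z1)^2)
dx = -4 - 6 = -10
dy = -2 - 2 = -4
dz = 9 - -2 = 11
dx^2 + dy^2 + dz^2 = 100 + 16 + 121 = 237
d = sqrt(237)
d = 15.3948
15.3948 units


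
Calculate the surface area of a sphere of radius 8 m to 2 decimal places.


Shape: sphere
Radius r = 8 m
Formula: SA = 4 * pi * r^2
r^2 = 64
SA = 4 * pi * 64
SA = 256 * pi
SA = 804.25
804.25 m^2


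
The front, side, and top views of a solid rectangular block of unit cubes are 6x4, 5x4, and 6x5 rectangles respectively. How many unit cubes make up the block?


Orthographic views of a solid rectangular block:
Front view 6 x 4 -> length = 6, height = 4
Side view 5 x 4 -> width = 5, height = 4 (consistent)
Top view 6 x 5 -> confirms length = 6, width = 5
The block is 6 x 5 x 4.
Total unit cubes = 6 * 5 * 4 = 120
120 unit cubes


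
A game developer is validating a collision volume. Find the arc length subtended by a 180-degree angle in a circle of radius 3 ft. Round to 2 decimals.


Shape: circular arc
Radius r = 3 ft, Angle = 180 degrees
Formula: L = (angle/360) * 2 * pi * r
2 * pi * r = 6 * pi
L = (180/360) * 6 * pi
L = 3 * pi
L = 9.42
9.42 ft


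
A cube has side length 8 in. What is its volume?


Shape: cube
Side s = 8 in
Formula: V = s^3
V = 8 * 8 * 8
V = 64 * 8
V = 512
512 in^3


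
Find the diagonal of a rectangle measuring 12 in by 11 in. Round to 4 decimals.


Shape: rectangle (diagonal via Pythagoras)
Sides: 12 in and 11 in
Formula: d = sqrt(l^2 + w^2)
l^2 = 144, w^2 = 121
l^2 + w^2 = 265
d = sqrt(265)
d = 16.2788
16.2788 in


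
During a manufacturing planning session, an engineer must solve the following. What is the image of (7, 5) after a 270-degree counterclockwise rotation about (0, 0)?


Transformation: rotation about the origin
Original point: (7, 5)
Rule for 270 deg counterclockwise: (x, y) -> (y, -x)
Apply: (7, 5) -> (5, -7)
(5, -7)


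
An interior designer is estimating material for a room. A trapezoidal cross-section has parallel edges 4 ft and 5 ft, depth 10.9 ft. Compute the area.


Shape: trapezoid
Parallel sides a = 4 ft, b = 5 ft; Height h = 10.9 ft
Formula: A = (a + b) * h / 2
a + b = 4 + 5 = 9
A = 9 * 10.9 / 2
A = 98.1 / 2
A = 49.05
49.05 ft^2


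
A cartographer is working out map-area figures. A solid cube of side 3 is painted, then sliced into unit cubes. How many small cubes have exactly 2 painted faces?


Large cube: 3 x 3 x 3, cut into unit cubes.
n = 3, so n - 2 = 1
Cubes with 2 painted faces lie along the edges, excluding corners.
A cube has 12 edges; each contributes (n - 2) = 1 such cubes.
Count = 12 * 1 = 12
12 unit cubes


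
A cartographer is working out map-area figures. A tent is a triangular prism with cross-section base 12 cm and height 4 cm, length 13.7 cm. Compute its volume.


Shape: triangular prism
Triangle base = 12 cm, triangle height = 4 cm, prism length L = 13.7 cm
Formula: V = (1/2 * b * h_tri) * L
Cross-section area = 0.5 * 12 * 4 = 24
V = 24 * 13.7
V = 328.8
328.8 cm^3


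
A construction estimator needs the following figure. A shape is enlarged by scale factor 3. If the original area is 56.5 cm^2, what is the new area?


Linear scale factor k = 3
Original area = 56.5 cm^2
Rule: under a linear scaling by k, areas scale by k^2.
k^2 = 3^2 = 9
New area = 56.5 * 9
New area = 508.5
508.5 cm^2


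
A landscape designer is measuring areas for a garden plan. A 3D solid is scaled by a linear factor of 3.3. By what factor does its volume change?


Linear scale factor k = 3.3
Rule: under a linear scaling by k, volumes scale by k^3.
k^3 = 3.3 * 3.3 * 3.3
k^3 = 10.89 * 3.3
k^3 = 35.937
Volume scales by a factor of 35.937.
35.937 (dimensionless)


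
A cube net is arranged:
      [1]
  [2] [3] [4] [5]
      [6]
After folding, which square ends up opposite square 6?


Net: cross layout. Take square 3 as the base (bottom).
Fold the four squares in the horizontal row up around 3: 2 -> left, 4 -> right, 5 wraps to the top.
Fold 1 and 6 up from 3: 1 -> back, 6 -> front.
Opposite pairs are therefore: (1, 6), (2, 4), (3, 5).
Face 6 is opposite face 1.
face 1


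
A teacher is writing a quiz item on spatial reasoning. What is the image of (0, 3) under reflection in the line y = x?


Transformation: reflection
Original point: (0, 3)
Rule for reflection over y = x: (x, y) -> (y, x)
Apply: (0, 3) -> (3, 0)
(3, 0)


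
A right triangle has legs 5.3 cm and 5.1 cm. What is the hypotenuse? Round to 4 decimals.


Shape: right triangle
Legs a = 5.3 cm, b = 5.1 cm
Formula: c = sqrt(a^2 + b^2)
a^2 = 28.09, b^2 = 26.01
a^2 + b^2 = 54.1
c = sqrt(54.1)
c = 7.3553
7.3553 cm


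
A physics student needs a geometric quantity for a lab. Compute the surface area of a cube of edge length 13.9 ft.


Shape: cube
Side s = 13.9 ft
A cube has 6 square faces.
Formula: SA = 6 * s^2
s^2 = 193.21
SA = 6 * 193.21
SA = 1159.26
1159.26 ft^2


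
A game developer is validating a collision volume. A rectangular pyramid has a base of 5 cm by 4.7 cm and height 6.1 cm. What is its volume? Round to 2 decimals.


Shape: rectangular pyramid
Base: 5 cm x 4.7 cm, Height h = 6.1 cm
Formula: V = (1/3) * base_area * h
base_area = 5 * 4.7 = 23.5
base_area * h = 23.5 * 6.1 = 143.35
V = 143.35 / 3
V = 47.78
47.78 cm^3


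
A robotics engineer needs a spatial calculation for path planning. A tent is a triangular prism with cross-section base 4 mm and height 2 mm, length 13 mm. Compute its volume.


Shape: triangular prism
Triangle base = 4 mm, triangle height = 2 mm, prism length L = 13 mm
Formula: V = (1/2 * b * h_tri) * L
Cross-section area = 0.5 * 4 * 2 = 4
V = 4 * 13
V = 52
52 mm^3


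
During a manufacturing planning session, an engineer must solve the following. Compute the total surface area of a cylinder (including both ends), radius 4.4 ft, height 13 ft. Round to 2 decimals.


Shape: closed cylinder
Radius r = 4.4 ft, Height h = 13 ft
Formula: SA = 2*pi*r^2 + 2*pi*r*h = 2*pi*r*(r + h)
r + h = 17.4
2 * r * (r + h) = 2 * 4.4 * 17.4 = 153.12
SA = 153.12 * pi
SA = 481.04
481.04 ft^2


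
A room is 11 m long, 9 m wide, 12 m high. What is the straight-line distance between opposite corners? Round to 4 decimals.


Shape: rectangular box (space diagonal)
l = 11 m, w = 9 m, h = 12 m
Visualize: the diagonal of the base, then a right triangle with that diagonal and the height.
Formula: d = sqrt(l^2 + w^2 + h^2)
l^2 + w^2 + h^2 = 121 + 81 + 144 = 346
d = sqrt(346)
d = 18.6011
18.6011 m


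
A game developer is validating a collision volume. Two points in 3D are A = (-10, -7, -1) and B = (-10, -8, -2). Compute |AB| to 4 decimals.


3D distance between two points
P1 = (-10, -7, -1), P2 = (-10, -8, -2)
Formula: d = sqrt((x2-x1)^2 + (y2-y1)^2 + (z2-z1)^2)
dx = -10 - -10 = 0
dy = -8 - -7 = -1
dz = -2 - -1 = -1
dx^2 + dy^2 + dz^2 = 0 + 1 + 1 = 2
d = sqrt(2)
d = 1.4142
1.4142 units


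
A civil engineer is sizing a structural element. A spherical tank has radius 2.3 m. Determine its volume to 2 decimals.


Shape: sphere
Radius r = 2.3 m
Formula: V = (4/3) * pi * r^3
r^3 = 12.167
(4/3) * 12.167 = 16.222667
V = 16.222667 * pi
V = 50.97
50.97 m^3


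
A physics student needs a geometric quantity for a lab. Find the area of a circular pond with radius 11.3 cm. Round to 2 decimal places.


Shape: circle
Radius r = 11.3 cm
Formula: A = pi * r^2
r^2 = 11.3^2 = 127.69
A = pi * 127.69
A = 401.15
401.15 cm^2


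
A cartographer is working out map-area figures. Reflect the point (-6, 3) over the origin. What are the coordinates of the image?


Transformation: reflection
Original point: (-6, 3)
Rule for reflection through the origin: (x, y) -> (-x, -y)
Apply: (-6, 3) -> (6, -3)
(6, -3)


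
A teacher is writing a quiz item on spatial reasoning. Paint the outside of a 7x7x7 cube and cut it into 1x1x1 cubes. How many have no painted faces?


Large cube: 7 x 7 x 7, cut into unit cubes.
n = 7, so n - 2 = 5
Unpainted cubes form the interior (n - 2)^3 block.
(n - 2)^3 = 5^3 = 125
125 unit cubes


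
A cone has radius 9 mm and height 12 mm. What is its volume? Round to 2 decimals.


Shape: cone
Radius r = 9 mm, Height h = 12 mm
Formula: V = (1/3) * pi * r^2 * h
r^2 = 81
pi * r^2 * h = pi * 81 * 12 = 972 * pi
V = 972 * pi / 3
V = 1017.88
1017.88 mm^3


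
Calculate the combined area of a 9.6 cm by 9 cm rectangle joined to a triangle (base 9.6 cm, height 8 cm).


Composite shape: rectangle + triangle
Rectangle area = 9.6 * 9 = 86.4
Triangle area = 0.5 * 9.6 * 8 = 38.4
Total = 86.4 + 38.4
Total = 124.8
124.8 cm^2


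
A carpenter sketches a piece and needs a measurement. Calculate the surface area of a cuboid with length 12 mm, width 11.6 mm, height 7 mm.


Shape: rectangular prism
l = 12 mm, w = 11.6 mm, h = 7 mm
Formula: SA = 2(lw + lh + wh)
lw = 139.2, lh = 84, wh = 81.2
lw + lh + wh = 304.4
SA = 2 * 304.4
SA = 608.8
608.8 mm^2


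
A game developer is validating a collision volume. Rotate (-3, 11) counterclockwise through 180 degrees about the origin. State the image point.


Transformation: rotation about the origin
Original point: (-3, 11)
Rule for 180 deg: (x, y) -> (-x, -y)
Apply: (-3, 11) -> (3, -11)
(3, -11)


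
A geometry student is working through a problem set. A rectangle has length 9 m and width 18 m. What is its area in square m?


Shape: rectangle
Length l = 9 m, Width w = 18 m
Formula: A = l * w
A = 9 * 18
A = 162
162 m^2


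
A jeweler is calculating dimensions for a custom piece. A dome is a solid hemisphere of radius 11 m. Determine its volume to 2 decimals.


Shape: hemisphere (half of a sphere)
Radius r = 11 m
Formula: V = (1/2) * (4/3) * pi * r^3 = (2/3) * pi * r^3
r^3 = 1331
(2/3) * 1331 = 887.333333
V = 887.333333 * pi
V = 2787.64
2787.64 m^3


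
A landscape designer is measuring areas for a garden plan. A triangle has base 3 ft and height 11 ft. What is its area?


Shape: triangle
Base b = 3 ft, Height h = 11 ft
Formula: A = (1/2) * b * h
A = 0.5 * 3 * 11
A = 0.5 * 33
A = 16.5
16.5 ft^2


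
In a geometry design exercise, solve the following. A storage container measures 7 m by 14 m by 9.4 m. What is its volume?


Shape: rectangular prism
l = 7 m, w = 14 m, h = 9.4 m
Formula: V = l * w * h
V = 7 * 14 * 9.4
V = 98 * 9.4
V = 921.2
921.2 m^3


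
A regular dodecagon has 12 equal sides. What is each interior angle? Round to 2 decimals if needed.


Shape: regular dodecagon (12 sides)
Formula: interior angle = (n - 2) * 180 / n
(n - 2) = 10
(n - 2) * 180 = 1800
angle = 1800 / 12
angle = 150
150 degrees


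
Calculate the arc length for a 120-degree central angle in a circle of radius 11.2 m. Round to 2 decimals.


Shape: circular arc
Radius r = 11.2 m, Angle = 120 degrees
Formula: L = (angle/360) * 2 * pi * r
2 * pi * r = 22.4 * pi
L = (120/360) * 22.4 * pi
L = 7.466667 * pi
L = 23.46
23.46 m


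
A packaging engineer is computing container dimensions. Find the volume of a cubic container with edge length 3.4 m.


Shape: cube
Side s = 3.4 m
Formula: V = s^3
V = 3.4 * 3.4 * 3.4
V = 11.56 * 3.4
V = 39.304
39.304 m^3


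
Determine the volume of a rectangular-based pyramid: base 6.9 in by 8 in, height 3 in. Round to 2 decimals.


Shape: rectangular pyramid
Base: 6.9 in x 8 in, Height h = 3 in
Formula: V = (1/3) * base_area * h
base_area = 6.9 * 8 = 55.2
base_area * h = 55.2 * 3 = 165.6
V = 165.6 / 3
V = 55.2
55.2 in^3


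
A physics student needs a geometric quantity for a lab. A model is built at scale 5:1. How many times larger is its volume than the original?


Linear scale factor k = 5
Rule: under a linear scaling by k, volumes scale by k^3.
k^3 = 5 * 5 * 5
k^3 = 25 * 5
k^3 = 125
Volume scales by a factor of 125.
125 (dimensionless)


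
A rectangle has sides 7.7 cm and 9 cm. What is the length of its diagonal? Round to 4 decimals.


Shape: rectangle (diagonal via Pythagoras)
Sides: 7.7 cm and 9 cm
Formula: d = sqrt(l^2 + w^2)
l^2 = 59.29, w^2 = 81
l^2 + w^2 = 140.29
d = sqrt(140.29)
d = 11.8444
11.8444 cm


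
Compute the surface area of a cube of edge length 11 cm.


Shape: cube
Side s = 11 cm
A cube has 6 square faces.
Formula: SA = 6 * s^2
s^2 = 121
SA = 6 * 121
SA = 726
726 cm^2


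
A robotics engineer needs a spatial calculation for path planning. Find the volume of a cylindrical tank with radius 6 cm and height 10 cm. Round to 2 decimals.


Shape: cylinder
Radius r = 6 cm, Height h = 10 cm
Formula: V = pi * r^2 * h
r^2 = 36
V = pi * 36 * 10
V = 360 * pi
V = 1130.97
1130.97 cm^3


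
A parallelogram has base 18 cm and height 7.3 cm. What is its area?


Shape: parallelogram
Base b = 18 cm, Height h = 7.3 cm
Formula: A = b * h
A = 18 * 7.3
A = 131.4
131.4 cm^2


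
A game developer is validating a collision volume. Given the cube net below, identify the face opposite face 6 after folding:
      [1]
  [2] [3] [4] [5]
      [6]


Net: cross layout. Take square 3 as the base (bottom).
Fold the four squares in the horizontal row up around 3: 2 -> left, 4 -> right, 5 wraps to the top.
Fold 1 and 6 up from 3: 1 -> back, 6 -> front.
Opposite pairs are therefore: (1, 6), (2, 4), (3, 5).
Face 6 is opposite face 1.
face 1


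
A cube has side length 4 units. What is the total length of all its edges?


Shape: cube
Side s = 4 units
A cube has 12 edges, all equal.
Formula: total edge length = 12 * s
Total = 12 * 4
Total = 48
48 units


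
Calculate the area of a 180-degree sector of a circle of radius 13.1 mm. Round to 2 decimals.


Shape: circular sector
Radius r = 13.1 mm, Angle = 180 degrees
Formula: A = (angle/360) * pi * r^2
r^2 = 171.61
Fraction of circle = 180/360
A = (180/360) * pi * 171.61
A = 85.805 * pi
A = 269.56
269.56 mm^2


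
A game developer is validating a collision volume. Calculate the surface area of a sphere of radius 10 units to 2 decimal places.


Shape: sphere
Radius r = 10 units
Formula: SA = 4 * pi * r^2
r^2 = 100
SA = 4 * pi * 100
SA = 400 * pi
SA = 1256.64
1256.64 units^2


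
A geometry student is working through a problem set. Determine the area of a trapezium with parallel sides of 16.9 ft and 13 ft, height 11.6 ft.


Shape: trapezoid
Parallel sides a = 16.9 ft, b = 13 ft; Height h = 11.6 ft
Formula: A = (a + b) * h / 2
a + b = 16.9 + 13 = 29.9
A = 29.9 * 11.6 / 2
A = 346.84 / 2
A = 173.42
173.42 ft^2


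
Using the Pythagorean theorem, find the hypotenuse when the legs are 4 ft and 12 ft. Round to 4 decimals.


Shape: right triangle
Legs a = 4 ft, b = 12 ft
Formula: c = sqrt(a^2 + b^2)
a^2 = 16, b^2 = 144
a^2 + b^2 = 160
c = sqrt(160)
c = 12.6491
12.6491 ft


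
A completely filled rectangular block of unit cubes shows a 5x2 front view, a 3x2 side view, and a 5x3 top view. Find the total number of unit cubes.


Orthographic views of a solid rectangular block:
Front view 5 x 2 -> length = 5, height = 2
Side view 3 x 2 -> width = 3, height = 2 (consistent)
Top view 5 x 3 -> confirms length = 5, width = 3
The block is 5 x 3 x 2.
Total unit cubes = 5 * 3 * 2 = 30
30 unit cubes


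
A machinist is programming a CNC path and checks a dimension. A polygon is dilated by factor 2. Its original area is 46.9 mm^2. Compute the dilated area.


Linear scale factor k = 2
Original area = 46.9 mm^2
Rule: under a linear scaling by k, areas scale by k^2.
k^2 = 2^2 = 4
New area = 46.9 * 4
New area = 187.6
187.6 mm^2


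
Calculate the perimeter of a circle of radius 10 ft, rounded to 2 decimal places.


Shape: circle
Radius r = 10 ft
Formula: C = 2 * pi * r
C = 2 * pi * 10
C = 20 * pi
C = 62.83
62.83 ft


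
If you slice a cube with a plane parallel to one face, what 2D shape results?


Solid: cube
Cutting plane: parallel to one face
Visualize the intersection of the plane with the solid's surface.
The boundary of the cut region is a square.
square


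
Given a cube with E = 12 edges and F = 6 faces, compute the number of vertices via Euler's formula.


Polyhedron: cube
Euler's formula for convex polyhedra: V - E + F = 2
Given: E = 12 edges and F = 6 faces
Solve for V:
V = 2 + E - F = 2 + 12 - 6 = 8
8 vertices


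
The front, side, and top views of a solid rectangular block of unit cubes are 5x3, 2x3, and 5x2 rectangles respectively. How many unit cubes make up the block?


Orthographic views of a solid rectangular block:
Front view 5 x 3 -> length = 5, height = 3
Side view 2 x 3 -> width = 2, height = 3 (consistent)
Top view 5 x 2 -> confirms length = 5, width = 2
The block is 5 x 2 x 3.
Total unit cubes = 5 * 2 * 3 = 30
30 unit cubes


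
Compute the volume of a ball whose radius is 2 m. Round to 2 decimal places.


Shape: sphere
Radius r = 2 m
Formula: V = (4/3) * pi * r^3
r^3 = 8
(4/3) * 8 = 10.666667
V = 10.666667 * pi
V = 33.51
33.51 m^3


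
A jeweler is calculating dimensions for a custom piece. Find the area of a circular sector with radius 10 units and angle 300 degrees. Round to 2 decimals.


Shape: circular sector
Radius r = 10 units, Angle = 300 degrees
Formula: A = (angle/360) * pi * r^2
r^2 = 100
Fraction of circle = 300/360
A = (300/360) * pi * 100
A = 83.333333 * pi
A = 261.8
261.8 units^2


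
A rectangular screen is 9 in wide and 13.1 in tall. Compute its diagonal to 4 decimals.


Shape: rectangle (diagonal via Pythagoras)
Sides: 9 in and 13.1 in
Formula: d = sqrt(l^2 + w^2)
l^2 = 81, w^2 = 171.61
l^2 + w^2 = 252.61
d = sqrt(252.61)
d = 15.8937
15.8937 in


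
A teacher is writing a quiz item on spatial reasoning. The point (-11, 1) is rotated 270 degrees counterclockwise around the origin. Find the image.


Transformation: rotation about the origin
Original point: (-11, 1)
Rule for 270 deg counterclockwise: (x, y) -> (y, -x)
Apply: (-11, 1) -> (1, 11)
(1, 11)


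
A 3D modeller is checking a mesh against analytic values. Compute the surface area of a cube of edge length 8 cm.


Shape: cube
Side s = 8 cm
A cube has 6 square faces.
Formula: SA = 6 * s^2
s^2 = 64
SA = 6 * 64
SA = 384
384 cm^2


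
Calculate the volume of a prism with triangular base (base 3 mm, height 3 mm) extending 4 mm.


Shape: triangular prism
Triangle base = 3 mm, triangle height = 3 mm, prism length L = 4 mm
Formula: V = (1/2 * b * h_tri) * L
Cross-section area = 0.5 * 3 * 3 = 4.5
V = 4.5 * 4
V = 18
18 mm^3


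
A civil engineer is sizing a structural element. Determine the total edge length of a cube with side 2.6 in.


Shape: cube
Side s = 2.6 in
A cube has 12 edges, all equal.
Formula: total edge length = 12 * s
Total = 12 * 2.6
Total = 31.2
31.2 in


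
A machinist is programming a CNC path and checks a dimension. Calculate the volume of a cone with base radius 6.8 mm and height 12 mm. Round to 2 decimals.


Shape: cone
Radius r = 6.8 mm, Height h = 12 mm
Formula: V = (1/3) * pi * r^2 * h
r^2 = 46.24
pi * r^2 * h = pi * 46.24 * 12 = 554.88 * pi
V = 554.88 * pi / 3
V = 581.07
581.07 mm^3


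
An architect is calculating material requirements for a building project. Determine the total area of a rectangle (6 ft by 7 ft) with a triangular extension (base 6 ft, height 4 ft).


Composite shape: rectangle + triangle
Rectangle area = 6 * 7 = 42
Triangle area = 0.5 * 6 * 4 = 12
Total = 42 + 12
Total = 54
54 ft^2


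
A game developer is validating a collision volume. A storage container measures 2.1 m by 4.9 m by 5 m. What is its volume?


Shape: rectangular prism
l = 2.1 m, w = 4.9 m, h = 5 m
Formula: V = l * w * h
V = 2.1 * 4.9 * 5
V = 10.29 * 5
V = 51.45
51.45 m^3


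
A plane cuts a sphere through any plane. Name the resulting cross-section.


Solid: sphere
Cutting plane: through any plane
Visualize the intersection of the plane with the solid's surface.
The boundary of the cut region is a circle.
circle


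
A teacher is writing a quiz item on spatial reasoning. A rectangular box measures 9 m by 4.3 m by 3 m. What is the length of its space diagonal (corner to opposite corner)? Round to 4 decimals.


Shape: rectangular box (space diagonal)
l = 9 m, w = 4.3 m, h = 3 m
Visualize: the diagonal of the base, then a right triangle with that diagonal and the height.
Formula: d = sqrt(l^2 + w^2 + h^2)
l^2 + w^2 + h^2 = 81 + 18.49 + 9 = 108.49
d = sqrt(108.49)
d = 10.4159
10.4159 m


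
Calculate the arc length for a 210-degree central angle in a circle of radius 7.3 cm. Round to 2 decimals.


Shape: circular arc
Radius r = 7.3 cm, Angle = 210 degrees
Formula: L = (angle/360) * 2 * pi * r
2 * pi * r = 14.6 * pi
L = (210/360) * 14.6 * pi
L = 8.516667 * pi
L = 26.76
26.76 cm


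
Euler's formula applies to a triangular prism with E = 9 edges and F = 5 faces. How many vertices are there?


Polyhedron: triangular prism
Euler's formula for convex polyhedra: V - E + F = 2
Given: E = 9 edges and F = 5 faces
Solve for V:
V = 2 + E - F = 2 + 9 - 5 = 6
6 vertices


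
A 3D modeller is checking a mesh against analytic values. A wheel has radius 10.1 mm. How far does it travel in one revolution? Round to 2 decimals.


Shape: circle
Radius r = 10.1 mm
Formula: C = 2 * pi * r
C = 2 * pi * 10.1
C = 20.2 * pi
C = 63.46
63.46 mm


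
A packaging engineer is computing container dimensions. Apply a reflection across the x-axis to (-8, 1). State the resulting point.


Transformation: reflection
Original point: (-8, 1)
Rule for reflection over the x-axis: (x, y) -> (x, -y)
Apply: (-8, 1) -> (-8, -1)
(-8, -1)


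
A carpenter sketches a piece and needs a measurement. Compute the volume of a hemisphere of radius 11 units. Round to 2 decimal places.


Shape: hemisphere (half of a sphere)
Radius r = 11 units
Formula: V = (1/2) * (4/3) * pi * r^3 = (2/3) * pi * r^3
r^3 = 1331
(2/3) * 1331 = 887.333333
V = 887.333333 * pi
V = 2787.64
2787.64 units^3


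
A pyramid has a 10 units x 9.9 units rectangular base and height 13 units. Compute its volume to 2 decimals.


Shape: rectangular pyramid
Base: 10 units x 9.9 units, Height h = 13 units
Formula: V = (1/3) * base_area * h
base_area = 10 * 9.9 = 99
base_area * h = 99 * 13 = 1287
V = 1287 / 3
V = 429
429 units^3


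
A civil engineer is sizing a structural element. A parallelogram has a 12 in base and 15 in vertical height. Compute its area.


Shape: parallelogram
Base b = 12 in, Height h = 15 in
Formula: A = b * h
A = 12 * 15
A = 180
180 in^2


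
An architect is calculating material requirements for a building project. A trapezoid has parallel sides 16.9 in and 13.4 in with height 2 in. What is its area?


Shape: trapezoid
Parallel sides a = 16.9 in, b = 13.4 in; Height h = 2 in
Formula: A = (a + b) * h / 2
a + b = 16.9 + 13.4 = 30.3
A = 30.3 * 2 / 2
A = 60.6 / 2
A = 30.3
30.3 in^2


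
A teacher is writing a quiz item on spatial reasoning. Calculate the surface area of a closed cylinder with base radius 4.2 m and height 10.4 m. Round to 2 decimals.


Shape: closed cylinder
Radius r = 4.2 m, Height h = 10.4 m
Formula: SA = 2*pi*r^2 + 2*pi*r*h = 2*pi*r*(r + h)
r + h = 14.6
2 * r * (r + h) = 2 * 4.2 * 14.6 = 122.64
SA = 122.64 * pi
SA = 385.28
385.28 m^2


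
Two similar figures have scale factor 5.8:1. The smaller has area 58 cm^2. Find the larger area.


Linear scale factor k = 5.8
Original area = 58 cm^2
Rule: under a linear scaling by k, areas scale by k^2.
k^2 = 5.8^2 = 33.64
New area = 58 * 33.64
New area = 1951.12
1951.12 cm^2


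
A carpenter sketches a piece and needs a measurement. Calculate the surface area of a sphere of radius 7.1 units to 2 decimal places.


Shape: sphere
Radius r = 7.1 units
Formula: SA = 4 * pi * r^2
r^2 = 50.41
SA = 4 * pi * 50.41
SA = 201.64 * pi
SA = 633.47
633.47 units^2


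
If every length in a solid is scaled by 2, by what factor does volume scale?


Linear scale factor k = 2
Rule: under a linear scaling by k, volumes scale by k^3.
k^3 = 2 * 2 * 2
k^3 = 4 * 2
k^3 = 8
Volume scales by a factor of 8.
8 (dimensionless)


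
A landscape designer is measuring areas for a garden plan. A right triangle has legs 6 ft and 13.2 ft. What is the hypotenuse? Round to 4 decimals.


Shape: right triangle
Legs a = 6 ft, b = 13.2 ft
Formula: c = sqrt(a^2 + b^2)
a^2 = 36, b^2 = 174.24
a^2 + b^2 = 210.24
c = sqrt(210.24)
c = 14.4997
14.4997 ft


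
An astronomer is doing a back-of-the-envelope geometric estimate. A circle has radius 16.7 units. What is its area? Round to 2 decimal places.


Shape: circle
Radius r = 16.7 units
Formula: A = pi * r^2
r^2 = 16.7^2 = 278.89
A = pi * 278.89
A = 876.16
876.16 units^2


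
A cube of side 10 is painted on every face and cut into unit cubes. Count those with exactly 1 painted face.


Large cube: 10 x 10 x 10, cut into unit cubes.
n = 10, so n - 2 = 8
Cubes with 1 painted face lie in the interior of each face.
A cube has 6 faces; each contributes (n - 2)^2 = 64 such cubes.
Count = 6 * 64 = 384
384 unit cubes


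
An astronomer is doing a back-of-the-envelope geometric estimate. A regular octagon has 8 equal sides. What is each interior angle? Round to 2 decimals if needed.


Shape: regular octagon (8 sides)
Formula: interior angle = (n - 2) * 180 / n
(n - 2) = 6
(n - 2) * 180 = 1080
angle = 1080 / 8
angle = 135
135 degrees


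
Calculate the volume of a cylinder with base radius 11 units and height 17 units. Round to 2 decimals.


Shape: cylinder
Radius r = 11 units, Height h = 17 units
Formula: V = pi * r^2 * h
r^2 = 121
V = pi * 121 * 17
V = 2057 * pi
V = 6462.26
6462.26 units^3


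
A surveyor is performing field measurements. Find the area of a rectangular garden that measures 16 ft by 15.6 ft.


Shape: rectangle
Length l = 16 ft, Width w = 15.6 ft
Formula: A = l * w
A = 16 * 15.6
A = 249.6
249.6 ft^2


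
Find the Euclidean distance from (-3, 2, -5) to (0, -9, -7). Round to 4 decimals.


3D distance between two points
P1 = (-3, 2, -5), P2 = (0, -9, -7)
Formula: d = sqrt((x2-x1)^2 + (y2-y1)^2 + (z2-z1)^2)
dx = 0 - -3 = 3
dy = -9 - 2 = -11
dz = -7 - -5 = -2
dx^2 + dy^2 + dz^2 = 9 + 121 + 4 = 134
d = sqrt(134)
d = 11.5758
11.5758 units


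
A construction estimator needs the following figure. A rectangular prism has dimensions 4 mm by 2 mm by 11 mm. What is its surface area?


Shape: rectangular prism
l = 4 mm, w = 2 mm, h = 11 mm
Formula: SA = 2(lw + lh + wh)
lw = 8, lh = 44, wh = 22
lw + lh + wh = 74
SA = 2 * 74
SA = 148
148 mm^2


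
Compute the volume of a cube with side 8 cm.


Shape: cube
Side s = 8 cm
Formula: V = s^3
V = 8 * 8 * 8
V = 64 * 8
V = 512
512 cm^3


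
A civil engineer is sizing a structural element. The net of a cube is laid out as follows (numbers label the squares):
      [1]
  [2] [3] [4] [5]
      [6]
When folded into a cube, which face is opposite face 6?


Net: cross layout. Take square 3 as the base (bottom).
Fold the four squares in the horizontal row up around 3: 2 -> left, 4 -> right, 5 wraps to the top.
Fold 1 and 6 up from 3: 1 -> back, 6 -> front.
Opposite pairs are therefore: (1, 6), (2, 4), (3, 5).
Face 6 is opposite face 1.
face 1


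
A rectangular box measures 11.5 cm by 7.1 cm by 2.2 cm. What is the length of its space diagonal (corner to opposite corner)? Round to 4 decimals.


Shape: rectangular box (space diagonal)
l = 11.5 cm, w = 7.1 cm, h = 2.2 cm
Visualize: the diagonal of the base, then a right triangle with that diagonal and the height.
Formula: d = sqrt(l^2 + w^2 + h^2)
l^2 + w^2 + h^2 = 132.25 + 50.41 + 4.84 = 187.5
d = sqrt(187.5)
d = 13.6931
13.6931 cm


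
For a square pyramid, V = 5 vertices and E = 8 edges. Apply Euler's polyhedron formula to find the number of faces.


Polyhedron: square pyramid
Euler's formula for convex polyhedra: V - E + F = 2
Given: V = 5 vertices and E = 8 edges
Solve for F:
F = 2 + E - V = 2 + 8 - 5 = 5
5 faces


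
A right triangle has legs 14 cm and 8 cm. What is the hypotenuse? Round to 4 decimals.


Shape: right triangle
Legs a = 14 cm, b = 8 cm
Formula: c = sqrt(a^2 + b^2)
a^2 = 196, b^2 = 64
a^2 + b^2 = 260
c = sqrt(260)
c = 16.1245
16.1245 cm


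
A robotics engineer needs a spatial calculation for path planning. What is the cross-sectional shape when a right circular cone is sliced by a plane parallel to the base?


Solid: right circular cone
Cutting plane: parallel to the base
Visualize the intersection of the plane with the solid's surface.
The boundary of the cut region is a circle.
circle


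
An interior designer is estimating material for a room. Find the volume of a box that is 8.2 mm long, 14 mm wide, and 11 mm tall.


Shape: rectangular prism
l = 8.2 mm, w = 14 mm, h = 11 mm
Formula: V = l * w * h
V = 8.2 * 14 * 11
V = 114.8 * 11
V = 1262.8
1262.8 mm^3


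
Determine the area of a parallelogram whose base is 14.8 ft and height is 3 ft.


Shape: parallelogram
Base b = 14.8 ft, Height h = 3 ft
Formula: A = b * h
A = 14.8 * 3
A = 44.4
44.4 ft^2


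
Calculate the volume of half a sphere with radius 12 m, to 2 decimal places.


Shape: hemisphere (half of a sphere)
Radius r = 12 m
Formula: V = (1/2) * (4/3) * pi * r^3 = (2/3) * pi * r^3
r^3 = 1728
(2/3) * 1728 = 1152
V = 1152 * pi
V = 3619.11
3619.11 m^3


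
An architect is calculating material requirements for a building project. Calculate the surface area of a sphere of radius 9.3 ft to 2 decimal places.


Shape: sphere
Radius r = 9.3 ft
Formula: SA = 4 * pi * r^2
r^2 = 86.49
SA = 4 * pi * 86.49
SA = 345.96 * pi
SA = 1086.87
1086.87 ft^2


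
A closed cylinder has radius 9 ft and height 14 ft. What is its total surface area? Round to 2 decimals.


Shape: closed cylinder
Radius r = 9 ft, Height h = 14 ft
Formula: SA = 2*pi*r^2 + 2*pi*r*h = 2*pi*r*(r + h)
r + h = 23
2 * r * (r + h) = 2 * 9 * 23 = 414
SA = 414 * pi
SA = 1300.62
1300.62 ft^2


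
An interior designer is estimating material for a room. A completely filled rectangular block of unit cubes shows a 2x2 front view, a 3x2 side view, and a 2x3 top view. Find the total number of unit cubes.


Orthographic views of a solid rectangular block:
Front view 2 x 2 -> length = 2, height = 2
Side view 3 x 2 -> width = 3, height = 2 (consistent)
Top view 2 x 3 -> confirms length = 2, width = 3
The block is 2 x 3 x 2.
Total unit cubes = 2 * 3 * 2 = 12
12 unit cubes


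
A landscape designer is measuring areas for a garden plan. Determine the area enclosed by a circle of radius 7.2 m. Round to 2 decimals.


Shape: circle
Radius r = 7.2 m
Formula: A = pi * r^2
r^2 = 7.2^2 = 51.84
A = pi * 51.84
A = 162.86
162.86 m^2


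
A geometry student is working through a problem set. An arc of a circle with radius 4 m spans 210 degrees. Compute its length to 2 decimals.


Shape: circular arc
Radius r = 4 m, Angle = 210 degrees
Formula: L = (angle/360) * 2 * pi * r
2 * pi * r = 8 * pi
L = (210/360) * 8 * pi
L = 4.666667 * pi
L = 14.66
14.66 m


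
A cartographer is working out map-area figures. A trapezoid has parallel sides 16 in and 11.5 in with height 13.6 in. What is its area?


Shape: trapezoid
Parallel sides a = 16 in, b = 11.5 in; Height h = 13.6 in
Formula: A = (a + b) * h / 2
a + b = 16 + 11.5 = 27.5
A = 27.5 * 13.6 / 2
A = 374 / 2
A = 187
187 in^2


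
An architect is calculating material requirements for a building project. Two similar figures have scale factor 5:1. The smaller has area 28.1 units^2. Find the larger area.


Linear scale factor k = 5
Original area = 28.1 units^2
Rule: under a linear scaling by k, areas scale by k^2.
k^2 = 5^2 = 25
New area = 28.1 * 25
New area = 702.5
702.5 units^2


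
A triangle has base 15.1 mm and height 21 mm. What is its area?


Shape: triangle
Base b = 15.1 mm, Height h = 21 mm
Formula: A = (1/2) * b * h
A = 0.5 * 15.1 * 21
A = 0.5 * 317.1
A = 158.55
158.55 mm^2


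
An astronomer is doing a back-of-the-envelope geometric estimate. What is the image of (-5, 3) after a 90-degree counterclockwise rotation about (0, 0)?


Transformation: rotation about the origin
Original point: (-5, 3)
Rule for 90 deg counterclockwise: (x, y) -> (-y, x)
Apply: (-5, 3) -> (-3, -5)
(-3, -5)


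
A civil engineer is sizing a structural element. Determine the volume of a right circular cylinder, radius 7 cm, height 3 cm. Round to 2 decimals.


Shape: cylinder
Radius r = 7 cm, Height h = 3 cm
Formula: V = pi * r^2 * h
r^2 = 49
V = pi * 49 * 3
V = 147 * pi
V = 461.81
461.81 cm^3


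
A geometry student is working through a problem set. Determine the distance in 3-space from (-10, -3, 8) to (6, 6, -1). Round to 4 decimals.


3D distance between two points
P1 = (-10, -3, 8), P2 = (6, 6, -1)
Formula: d = sqrt((x2-x1)^2 + (y2-y1)^2 + (z2-z1)^2)
dx = 6 - -10 = 16
dy = 6 - -3 = 9
dz = -1 - 8 = -9
dx^2 + dy^2 + dz^2 = 256 + 81 + 81 = 418
d = sqrt(418)
d = 20.445
20.445 units


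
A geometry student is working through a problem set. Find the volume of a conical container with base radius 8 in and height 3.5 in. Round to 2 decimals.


Shape: cone
Radius r = 8 in, Height h = 3.5 in
Formula: V = (1/3) * pi * r^2 * h
r^2 = 64
pi * r^2 * h = pi * 64 * 3.5 = 224 * pi
V = 224 * pi / 3
V = 234.57
234.57 in^3
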